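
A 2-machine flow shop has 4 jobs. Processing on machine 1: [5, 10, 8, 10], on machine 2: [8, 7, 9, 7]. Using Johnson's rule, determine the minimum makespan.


Apply Johnson's rule:
  Group 1 (a <= b): [(1, 5, 8), (3, 8, 9)]
  Group 2 (a > b): [(2, 10, 7), (4, 10, 7)]
Optimal job order: [1, 3, 2, 4]
Schedule:
  Job 1: M1 done at 5, M2 done at 13
  Job 3: M1 done at 13, M2 done at 22
  Job 2: M1 done at 23, M2 done at 30
  Job 4: M1 done at 33, M2 done at 40
Makespan = 40

40


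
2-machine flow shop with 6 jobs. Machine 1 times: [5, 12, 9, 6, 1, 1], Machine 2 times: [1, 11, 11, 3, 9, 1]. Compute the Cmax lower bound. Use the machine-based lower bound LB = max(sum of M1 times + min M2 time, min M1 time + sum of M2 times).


LB1 = sum(M1 times) + min(M2 times) = 34 + 1 = 35
LB2 = min(M1 times) + sum(M2 times) = 1 + 36 = 37
Lower bound = max(LB1, LB2) = max(35, 37) = 37

37


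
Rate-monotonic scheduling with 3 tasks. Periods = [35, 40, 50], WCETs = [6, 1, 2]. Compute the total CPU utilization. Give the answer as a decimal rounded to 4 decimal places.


Compute individual utilizations (exact fractions):
  Task 1: C/T = 6/35 (approx. 0.1714)
  Task 2: C/T = 1/40 (approx. 0.025)
  Task 3: C/T = 2/50 = 1/25 (approx. 0.04)
Total utilization U = 6/35 + 1/40 + 1/25 = 331/1400
Rounded to 4 decimal places: U = 0.2364
RM (Liu & Layland) bound for 3 tasks = 0.779763; compare with U = 331/1400 (approx. 0.236429)
U <= bound, so schedulable by RM sufficient condition.

0.2364


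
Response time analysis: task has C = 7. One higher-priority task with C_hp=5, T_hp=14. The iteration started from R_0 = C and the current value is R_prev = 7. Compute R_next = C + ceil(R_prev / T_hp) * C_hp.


R_next = C + ceil(R_prev / T_hp) * C_hp
ceil(7 / 14) = ceil(0.5) = 1
Interference = 1 * 5 = 5
R_next = 7 + 5 = 12

12


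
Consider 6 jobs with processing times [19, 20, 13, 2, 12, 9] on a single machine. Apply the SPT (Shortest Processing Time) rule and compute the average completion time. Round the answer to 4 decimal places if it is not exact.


Sort jobs by processing time (SPT order): [2, 9, 12, 13, 19, 20]
Compute completion times sequentially:
  Job 1: processing = 2, completes at 2
  Job 2: processing = 9, completes at 11
  Job 3: processing = 12, completes at 23
  Job 4: processing = 13, completes at 36
  Job 5: processing = 19, completes at 55
  Job 6: processing = 20, completes at 75
Sum of completion times = 202
Average completion time = 202/6 = 33.6667

33.6667


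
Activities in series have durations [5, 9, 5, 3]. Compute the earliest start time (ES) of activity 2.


Activity 2 starts after activities 1 through 1 complete.
Predecessor durations: [5]
ES = 5 = 5

5


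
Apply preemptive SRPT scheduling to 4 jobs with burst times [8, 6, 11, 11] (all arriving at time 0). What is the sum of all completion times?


Since all jobs arrive at t=0, SRPT equals SPT ordering.
SPT order: [6, 8, 11, 11]
Completion times:
  Job 1: p=6, C=6
  Job 2: p=8, C=14
  Job 3: p=11, C=25
  Job 4: p=11, C=36
Total completion time = 6 + 14 + 25 + 36 = 81

81


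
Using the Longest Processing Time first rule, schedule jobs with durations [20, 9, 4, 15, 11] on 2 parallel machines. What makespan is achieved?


Sort jobs in decreasing order (LPT): [20, 15, 11, 9, 4]
Assign each job to the least loaded machine:
  Machine 1: jobs [20, 9], load = 29
  Machine 2: jobs [15, 11, 4], load = 30
Makespan = max load = 30

30


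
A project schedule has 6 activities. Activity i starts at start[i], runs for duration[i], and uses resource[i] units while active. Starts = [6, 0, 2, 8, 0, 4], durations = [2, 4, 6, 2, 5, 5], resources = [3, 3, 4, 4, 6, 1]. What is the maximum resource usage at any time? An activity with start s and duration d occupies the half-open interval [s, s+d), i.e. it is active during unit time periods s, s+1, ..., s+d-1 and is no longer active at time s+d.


Each activity i is active on [start_i, start_i + duration_i).
Compute total resource usage per time slot:
  t=0: active resources = [3, 6], total = 9
  t=1: active resources = [3, 6], total = 9
  t=2: active resources = [3, 4, 6], total = 13
  t=3: active resources = [3, 4, 6], total = 13
  t=4: active resources = [4, 6, 1], total = 11
  t=5: active resources = [4, 1], total = 5
  t=6: active resources = [3, 4, 1], total = 8
  t=7: active resources = [3, 4, 1], total = 8
  t=8: active resources = [4, 1], total = 5
  t=9: active resources = [4], total = 4
Peak resource demand = 13

13


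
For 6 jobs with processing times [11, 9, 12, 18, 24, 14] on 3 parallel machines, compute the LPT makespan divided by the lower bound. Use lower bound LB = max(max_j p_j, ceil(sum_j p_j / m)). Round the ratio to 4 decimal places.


LPT order: [24, 18, 14, 12, 11, 9]
Machine loads after assignment: [33, 29, 26]
LPT makespan = 33
Lower bound = max(max_job, ceil(total/3)) = max(24, 30) = 30
Ratio = 33 / 30 = 1.1

1.1


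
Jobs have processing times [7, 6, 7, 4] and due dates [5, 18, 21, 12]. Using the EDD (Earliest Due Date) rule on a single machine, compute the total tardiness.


Sort by due date (EDD order): [(7, 5), (4, 12), (6, 18), (7, 21)]
Compute completion times and tardiness:
  Job 1: p=7, d=5, C=7, tardiness=max(0,7-5)=2
  Job 2: p=4, d=12, C=11, tardiness=max(0,11-12)=0
  Job 3: p=6, d=18, C=17, tardiness=max(0,17-18)=0
  Job 4: p=7, d=21, C=24, tardiness=max(0,24-21)=3
Total tardiness = 5

5


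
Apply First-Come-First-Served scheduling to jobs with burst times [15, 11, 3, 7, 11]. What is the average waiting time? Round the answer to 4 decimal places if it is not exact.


FCFS order (as given): [15, 11, 3, 7, 11]
Waiting times:
  Job 1: wait = 0
  Job 2: wait = 15
  Job 3: wait = 26
  Job 4: wait = 29
  Job 5: wait = 36
Sum of waiting times = 106
Average waiting time = 106/5 = 21.2

21.2


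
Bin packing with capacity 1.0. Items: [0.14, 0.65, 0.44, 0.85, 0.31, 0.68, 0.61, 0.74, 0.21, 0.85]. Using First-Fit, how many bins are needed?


Place items sequentially using First-Fit:
  Item 0.14 -> new Bin 1
  Item 0.65 -> Bin 1 (now 0.79)
  Item 0.44 -> new Bin 2
  Item 0.85 -> new Bin 3
  Item 0.31 -> Bin 2 (now 0.75)
  Item 0.68 -> new Bin 4
  Item 0.61 -> new Bin 5
  Item 0.74 -> new Bin 6
  Item 0.21 -> Bin 1 (now 1.0)
  Item 0.85 -> new Bin 7
Total bins used = 7

7


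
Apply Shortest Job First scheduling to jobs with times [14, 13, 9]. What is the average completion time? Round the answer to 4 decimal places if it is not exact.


SJF order (ascending): [9, 13, 14]
Completion times:
  Job 1: burst=9, C=9
  Job 2: burst=13, C=22
  Job 3: burst=14, C=36
Average completion = 67/3 = 22.3333

22.3333


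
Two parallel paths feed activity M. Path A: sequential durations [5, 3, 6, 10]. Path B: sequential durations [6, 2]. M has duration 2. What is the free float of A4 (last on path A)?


ES(A4) = sum of predecessors on chain A = 14
EF(A4) = ES + duration = 14 + 10 = 24
Successor of A4 is M. ES(M) = max(sum(A), sum(B)) = max(24, 8) = 24
Free float = ES(successor) - EF(current) = 24 - 24 = 0

0


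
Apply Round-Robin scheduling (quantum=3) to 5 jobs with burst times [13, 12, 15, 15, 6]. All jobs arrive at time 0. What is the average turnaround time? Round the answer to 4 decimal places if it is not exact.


Time quantum = 3
Execution trace:
  J1 runs 3 units, time = 3
  J2 runs 3 units, time = 6
  J3 runs 3 units, time = 9
  J4 runs 3 units, time = 12
  J5 runs 3 units, time = 15
  J1 runs 3 units, time = 18
  J2 runs 3 units, time = 21
  J3 runs 3 units, time = 24
  J4 runs 3 units, time = 27
  J5 runs 3 units, time = 30
  J1 runs 3 units, time = 33
  J2 runs 3 units, time = 36
  J3 runs 3 units, time = 39
  J4 runs 3 units, time = 42
  J1 runs 3 units, time = 45
  J2 runs 3 units, time = 48
  J3 runs 3 units, time = 51
  J4 runs 3 units, time = 54
  J1 runs 1 units, time = 55
  J3 runs 3 units, time = 58
  J4 runs 3 units, time = 61
Finish times: [55, 48, 58, 61, 30]
Average turnaround = 252/5 = 50.4

50.4


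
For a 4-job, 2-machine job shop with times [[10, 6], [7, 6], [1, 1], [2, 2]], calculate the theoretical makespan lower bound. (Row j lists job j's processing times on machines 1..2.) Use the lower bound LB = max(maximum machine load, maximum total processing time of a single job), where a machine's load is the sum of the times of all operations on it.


Machine loads:
  Machine 1: 10 + 7 + 1 + 2 = 20
  Machine 2: 6 + 6 + 1 + 2 = 15
Max machine load = 20
Job totals:
  Job 1: 16
  Job 2: 13
  Job 3: 2
  Job 4: 4
Max job total = 16
Lower bound = max(20, 16) = 20

20


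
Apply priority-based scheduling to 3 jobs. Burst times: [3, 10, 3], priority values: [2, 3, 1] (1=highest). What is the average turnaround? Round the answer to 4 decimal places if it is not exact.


Sort by priority (ascending = highest first):
Order: [(1, 3), (2, 3), (3, 10)]
Completion times:
  Priority 1, burst=3, C=3
  Priority 2, burst=3, C=6
  Priority 3, burst=10, C=16
Average turnaround = 25/3 = 8.3333

8.3333


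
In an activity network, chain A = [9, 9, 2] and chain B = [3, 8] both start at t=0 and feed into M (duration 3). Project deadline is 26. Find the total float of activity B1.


Forward pass: ES(B1) = sum of predecessors on chain B = 0
EF = ES + duration = 0 + 3 = 3
Backward pass: LF(M) = deadline = 26; LS(M) = 26 - 3 = 23
LF(B1) = LS(M) - sum(successors on chain B) = 23 - 8 = 15
LS = LF - duration = 15 - 3 = 12
Total float = LS - ES = 12 - 0 = 12

12


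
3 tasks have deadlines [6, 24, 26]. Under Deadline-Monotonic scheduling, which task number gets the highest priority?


Sort tasks by relative deadline (ascending):
  Task 1: deadline = 6
  Task 2: deadline = 24
  Task 3: deadline = 26
Priority order (highest first): [1, 2, 3]
Highest priority task = 1

1


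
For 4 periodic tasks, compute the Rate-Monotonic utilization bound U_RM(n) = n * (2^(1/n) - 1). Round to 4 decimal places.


Compute 2^(1/4) = 1.1892071150
Subtract 1: 1.1892071150 - 1 = 0.1892071150
Multiply by n: 4 * 0.1892071150 = 0.7568284600
Round to 4 dp: 0.7568

0.7568


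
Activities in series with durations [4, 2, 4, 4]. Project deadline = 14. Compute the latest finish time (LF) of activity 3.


LF(activity 3) = deadline - sum of successor durations
Successors: activities 4 through 4 with durations [4]
Sum of successor durations = 4
LF = 14 - 4 = 10

10


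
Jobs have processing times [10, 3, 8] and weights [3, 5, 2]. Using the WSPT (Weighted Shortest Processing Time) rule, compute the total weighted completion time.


Compute p/w ratios and sort ascending (WSPT): [(3, 5), (10, 3), (8, 2)]
Compute weighted completion times:
  Job (p=3,w=5): C=3, w*C=5*3=15
  Job (p=10,w=3): C=13, w*C=3*13=39
  Job (p=8,w=2): C=21, w*C=2*21=42
Total weighted completion time = 96

96


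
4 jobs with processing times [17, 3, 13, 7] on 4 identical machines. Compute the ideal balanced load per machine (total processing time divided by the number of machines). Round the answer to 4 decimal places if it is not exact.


Total processing time = 17 + 3 + 13 + 7 = 40
Number of machines = 4
Ideal balanced load = 40 / 4 = 10.0

10.0


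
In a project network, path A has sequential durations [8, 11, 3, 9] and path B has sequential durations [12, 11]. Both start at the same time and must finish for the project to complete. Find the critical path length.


Path A total = 8 + 11 + 3 + 9 = 31
Path B total = 12 + 11 = 23
Critical path = longest path = max(31, 23) = 31

31


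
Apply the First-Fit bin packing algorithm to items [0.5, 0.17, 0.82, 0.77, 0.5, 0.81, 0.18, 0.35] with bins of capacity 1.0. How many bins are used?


Place items sequentially using First-Fit:
  Item 0.5 -> new Bin 1
  Item 0.17 -> Bin 1 (now 0.67)
  Item 0.82 -> new Bin 2
  Item 0.77 -> new Bin 3
  Item 0.5 -> new Bin 4
  Item 0.81 -> new Bin 5
  Item 0.18 -> Bin 1 (now 0.85)
  Item 0.35 -> Bin 4 (now 0.85)
Total bins used = 5

5


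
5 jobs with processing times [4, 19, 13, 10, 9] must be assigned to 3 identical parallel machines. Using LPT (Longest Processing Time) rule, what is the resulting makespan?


Sort jobs in decreasing order (LPT): [19, 13, 10, 9, 4]
Assign each job to the least loaded machine:
  Machine 1: jobs [19], load = 19
  Machine 2: jobs [13, 4], load = 17
  Machine 3: jobs [10, 9], load = 19
Makespan = max load = 19

19


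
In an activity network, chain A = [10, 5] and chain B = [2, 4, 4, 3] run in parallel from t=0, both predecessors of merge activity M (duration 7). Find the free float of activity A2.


ES(A2) = sum of predecessors on chain A = 10
EF(A2) = ES + duration = 10 + 5 = 15
Successor of A2 is M. ES(M) = max(sum(A), sum(B)) = max(15, 13) = 15
Free float = ES(successor) - EF(current) = 15 - 15 = 0

0


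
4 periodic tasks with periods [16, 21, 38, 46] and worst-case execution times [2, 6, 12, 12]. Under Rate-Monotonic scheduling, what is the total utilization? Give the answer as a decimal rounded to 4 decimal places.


Compute individual utilizations (exact fractions):
  Task 1: C/T = 2/16 = 1/8 (approx. 0.125)
  Task 2: C/T = 6/21 = 2/7 (approx. 0.2857)
  Task 3: C/T = 12/38 = 6/19 (approx. 0.3158)
  Task 4: C/T = 12/46 = 6/23 (approx. 0.2609)
Total utilization U = 1/8 + 2/7 + 6/19 + 6/23 = 24163/24472
Rounded to 4 decimal places: U = 0.9874
RM (Liu & Layland) bound for 4 tasks = 0.756828; compare with U = 24163/24472 (approx. 0.987373)
bound < U <= 1, so the RM sufficient condition is not met (inconclusive; an exact test such as response-time analysis is needed).

0.9874


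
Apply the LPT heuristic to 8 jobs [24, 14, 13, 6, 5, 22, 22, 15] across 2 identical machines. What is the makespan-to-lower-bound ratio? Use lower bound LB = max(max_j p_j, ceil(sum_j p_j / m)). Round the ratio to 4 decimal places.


LPT order: [24, 22, 22, 15, 14, 13, 6, 5]
Machine loads after assignment: [59, 62]
LPT makespan = 62
Lower bound = max(max_job, ceil(total/2)) = max(24, 61) = 61
Ratio = 62 / 61 = 1.0164

1.0164


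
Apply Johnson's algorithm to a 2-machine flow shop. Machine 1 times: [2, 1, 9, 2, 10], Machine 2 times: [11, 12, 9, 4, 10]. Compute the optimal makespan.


Apply Johnson's rule:
  Group 1 (a <= b): [(2, 1, 12), (1, 2, 11), (4, 2, 4), (3, 9, 9), (5, 10, 10)]
  Group 2 (a > b): []
Optimal job order: [2, 1, 4, 3, 5]
Schedule:
  Job 2: M1 done at 1, M2 done at 13
  Job 1: M1 done at 3, M2 done at 24
  Job 4: M1 done at 5, M2 done at 28
  Job 3: M1 done at 14, M2 done at 37
  Job 5: M1 done at 24, M2 done at 47
Makespan = 47

47


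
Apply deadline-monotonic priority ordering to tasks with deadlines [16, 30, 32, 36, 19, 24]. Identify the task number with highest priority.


Sort tasks by relative deadline (ascending):
  Task 1: deadline = 16
  Task 5: deadline = 19
  Task 6: deadline = 24
  Task 2: deadline = 30
  Task 3: deadline = 32
  Task 4: deadline = 36
Priority order (highest first): [1, 5, 6, 2, 3, 4]
Highest priority task = 1

1


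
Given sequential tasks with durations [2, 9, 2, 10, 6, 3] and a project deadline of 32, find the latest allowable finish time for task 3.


LF(activity 3) = deadline - sum of successor durations
Successors: activities 4 through 6 with durations [10, 6, 3]
Sum of successor durations = 19
LF = 32 - 19 = 13

13


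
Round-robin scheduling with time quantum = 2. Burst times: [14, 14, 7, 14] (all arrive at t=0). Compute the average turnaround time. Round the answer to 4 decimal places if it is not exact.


Time quantum = 2
Execution trace:
  J1 runs 2 units, time = 2
  J2 runs 2 units, time = 4
  J3 runs 2 units, time = 6
  J4 runs 2 units, time = 8
  J1 runs 2 units, time = 10
  J2 runs 2 units, time = 12
  J3 runs 2 units, time = 14
  J4 runs 2 units, time = 16
  J1 runs 2 units, time = 18
  J2 runs 2 units, time = 20
  J3 runs 2 units, time = 22
  J4 runs 2 units, time = 24
  J1 runs 2 units, time = 26
  J2 runs 2 units, time = 28
  J3 runs 1 units, time = 29
  J4 runs 2 units, time = 31
  J1 runs 2 units, time = 33
  J2 runs 2 units, time = 35
  J4 runs 2 units, time = 37
  J1 runs 2 units, time = 39
  J2 runs 2 units, time = 41
  J4 runs 2 units, time = 43
  J1 runs 2 units, time = 45
  J2 runs 2 units, time = 47
  J4 runs 2 units, time = 49
Finish times: [45, 47, 29, 49]
Average turnaround = 170/4 = 42.5

42.5


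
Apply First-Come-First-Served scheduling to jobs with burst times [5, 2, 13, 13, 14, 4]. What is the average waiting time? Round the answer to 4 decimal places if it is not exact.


FCFS order (as given): [5, 2, 13, 13, 14, 4]
Waiting times:
  Job 1: wait = 0
  Job 2: wait = 5
  Job 3: wait = 7
  Job 4: wait = 20
  Job 5: wait = 33
  Job 6: wait = 47
Sum of waiting times = 112
Average waiting time = 112/6 = 18.6667

18.6667


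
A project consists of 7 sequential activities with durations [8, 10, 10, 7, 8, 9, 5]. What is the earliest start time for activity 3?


Activity 3 starts after activities 1 through 2 complete.
Predecessor durations: [8, 10]
ES = 8 + 10 = 18

18


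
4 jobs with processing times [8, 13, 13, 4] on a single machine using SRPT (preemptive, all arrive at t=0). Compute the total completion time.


Since all jobs arrive at t=0, SRPT equals SPT ordering.
SPT order: [4, 8, 13, 13]
Completion times:
  Job 1: p=4, C=4
  Job 2: p=8, C=12
  Job 3: p=13, C=25
  Job 4: p=13, C=38
Total completion time = 4 + 12 + 25 + 38 = 79

79


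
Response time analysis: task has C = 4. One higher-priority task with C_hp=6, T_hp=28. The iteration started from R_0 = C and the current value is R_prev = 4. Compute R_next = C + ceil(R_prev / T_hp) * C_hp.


R_next = C + ceil(R_prev / T_hp) * C_hp
ceil(4 / 28) = ceil(0.1429) = 1
Interference = 1 * 6 = 6
R_next = 4 + 6 = 10

10


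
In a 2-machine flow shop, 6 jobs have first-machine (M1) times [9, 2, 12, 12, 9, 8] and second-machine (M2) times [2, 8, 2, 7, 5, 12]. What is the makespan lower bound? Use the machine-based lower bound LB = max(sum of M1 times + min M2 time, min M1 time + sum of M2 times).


LB1 = sum(M1 times) + min(M2 times) = 52 + 2 = 54
LB2 = min(M1 times) + sum(M2 times) = 2 + 36 = 38
Lower bound = max(LB1, LB2) = max(54, 38) = 54

54


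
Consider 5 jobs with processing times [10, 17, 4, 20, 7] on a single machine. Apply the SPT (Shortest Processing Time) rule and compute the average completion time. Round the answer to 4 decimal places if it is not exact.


Sort jobs by processing time (SPT order): [4, 7, 10, 17, 20]
Compute completion times sequentially:
  Job 1: processing = 4, completes at 4
  Job 2: processing = 7, completes at 11
  Job 3: processing = 10, completes at 21
  Job 4: processing = 17, completes at 38
  Job 5: processing = 20, completes at 58
Sum of completion times = 132
Average completion time = 132/5 = 26.4

26.4


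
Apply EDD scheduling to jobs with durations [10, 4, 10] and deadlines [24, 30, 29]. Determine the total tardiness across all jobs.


Sort by due date (EDD order): [(10, 24), (10, 29), (4, 30)]
Compute completion times and tardiness:
  Job 1: p=10, d=24, C=10, tardiness=max(0,10-24)=0
  Job 2: p=10, d=29, C=20, tardiness=max(0,20-29)=0
  Job 3: p=4, d=30, C=24, tardiness=max(0,24-30)=0
Total tardiness = 0

0


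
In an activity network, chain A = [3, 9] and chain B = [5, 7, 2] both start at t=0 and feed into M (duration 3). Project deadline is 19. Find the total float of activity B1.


Forward pass: ES(B1) = sum of predecessors on chain B = 0
EF = ES + duration = 0 + 5 = 5
Backward pass: LF(M) = deadline = 19; LS(M) = 19 - 3 = 16
LF(B1) = LS(M) - sum(successors on chain B) = 16 - 9 = 7
LS = LF - duration = 7 - 5 = 2
Total float = LS - ES = 2 - 0 = 2

2


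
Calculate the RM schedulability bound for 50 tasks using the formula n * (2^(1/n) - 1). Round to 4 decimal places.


Compute 2^(1/50) = 1.0139594798
Subtract 1: 1.0139594798 - 1 = 0.0139594798
Multiply by n: 50 * 0.0139594798 = 0.6979739900
Round to 4 dp: 0.6980

0.6980


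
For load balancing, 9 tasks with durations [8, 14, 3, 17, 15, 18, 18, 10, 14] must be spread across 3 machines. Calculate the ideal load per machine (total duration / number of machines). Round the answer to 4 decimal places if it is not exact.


Total processing time = 8 + 14 + 3 + 17 + 15 + 18 + 18 + 10 + 14 = 117
Number of machines = 3
Ideal balanced load = 117 / 3 = 39.0

39.0


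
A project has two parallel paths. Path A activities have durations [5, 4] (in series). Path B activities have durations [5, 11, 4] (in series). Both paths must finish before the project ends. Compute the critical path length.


Path A total = 5 + 4 = 9
Path B total = 5 + 11 + 4 = 20
Critical path = longest path = max(9, 20) = 20

20


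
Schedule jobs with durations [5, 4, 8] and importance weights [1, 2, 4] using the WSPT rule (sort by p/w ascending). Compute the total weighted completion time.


Compute p/w ratios and sort ascending (WSPT): [(4, 2), (8, 4), (5, 1)]
Compute weighted completion times:
  Job (p=4,w=2): C=4, w*C=2*4=8
  Job (p=8,w=4): C=12, w*C=4*12=48
  Job (p=5,w=1): C=17, w*C=1*17=17
Total weighted completion time = 73

73


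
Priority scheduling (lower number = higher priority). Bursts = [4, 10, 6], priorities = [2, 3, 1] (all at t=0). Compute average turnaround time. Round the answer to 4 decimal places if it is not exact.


Sort by priority (ascending = highest first):
Order: [(1, 6), (2, 4), (3, 10)]
Completion times:
  Priority 1, burst=6, C=6
  Priority 2, burst=4, C=10
  Priority 3, burst=10, C=20
Average turnaround = 36/3 = 12.0

12.0


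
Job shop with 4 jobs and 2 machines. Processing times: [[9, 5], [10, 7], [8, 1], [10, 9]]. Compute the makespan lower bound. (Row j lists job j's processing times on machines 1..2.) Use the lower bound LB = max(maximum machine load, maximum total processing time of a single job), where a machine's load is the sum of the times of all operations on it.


Machine loads:
  Machine 1: 9 + 10 + 8 + 10 = 37
  Machine 2: 5 + 7 + 1 + 9 = 22
Max machine load = 37
Job totals:
  Job 1: 14
  Job 2: 17
  Job 3: 9
  Job 4: 19
Max job total = 19
Lower bound = max(37, 19) = 37

37


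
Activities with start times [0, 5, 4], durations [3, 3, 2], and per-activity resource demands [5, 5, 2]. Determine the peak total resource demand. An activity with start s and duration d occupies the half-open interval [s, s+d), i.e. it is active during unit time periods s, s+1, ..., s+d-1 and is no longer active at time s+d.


Each activity i is active on [start_i, start_i + duration_i).
Compute total resource usage per time slot:
  t=0: active resources = [5], total = 5
  t=1: active resources = [5], total = 5
  t=2: active resources = [5], total = 5
  t=3: active resources = [], total = 0
  t=4: active resources = [2], total = 2
  t=5: active resources = [5, 2], total = 7
  t=6: active resources = [5], total = 5
  t=7: active resources = [5], total = 5
Peak resource demand = 7

7


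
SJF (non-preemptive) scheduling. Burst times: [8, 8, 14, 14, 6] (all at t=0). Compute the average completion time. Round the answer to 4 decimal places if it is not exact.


SJF order (ascending): [6, 8, 8, 14, 14]
Completion times:
  Job 1: burst=6, C=6
  Job 2: burst=8, C=14
  Job 3: burst=8, C=22
  Job 4: burst=14, C=36
  Job 5: burst=14, C=50
Average completion = 128/5 = 25.6

25.6


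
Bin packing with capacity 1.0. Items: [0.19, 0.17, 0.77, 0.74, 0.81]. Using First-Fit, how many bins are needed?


Place items sequentially using First-Fit:
  Item 0.19 -> new Bin 1
  Item 0.17 -> Bin 1 (now 0.36)
  Item 0.77 -> new Bin 2
  Item 0.74 -> new Bin 3
  Item 0.81 -> new Bin 4
Total bins used = 4

4


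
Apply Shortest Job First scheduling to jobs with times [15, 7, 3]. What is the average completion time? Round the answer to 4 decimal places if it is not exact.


SJF order (ascending): [3, 7, 15]
Completion times:
  Job 1: burst=3, C=3
  Job 2: burst=7, C=10
  Job 3: burst=15, C=25
Average completion = 38/3 = 12.6667

12.6667


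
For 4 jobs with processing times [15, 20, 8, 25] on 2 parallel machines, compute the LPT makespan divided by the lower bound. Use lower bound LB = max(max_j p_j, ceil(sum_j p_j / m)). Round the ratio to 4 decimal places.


LPT order: [25, 20, 15, 8]
Machine loads after assignment: [33, 35]
LPT makespan = 35
Lower bound = max(max_job, ceil(total/2)) = max(25, 34) = 34
Ratio = 35 / 34 = 1.0294

1.0294


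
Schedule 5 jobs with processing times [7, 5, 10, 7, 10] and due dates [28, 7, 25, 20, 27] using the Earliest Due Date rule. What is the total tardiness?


Sort by due date (EDD order): [(5, 7), (7, 20), (10, 25), (10, 27), (7, 28)]
Compute completion times and tardiness:
  Job 1: p=5, d=7, C=5, tardiness=max(0,5-7)=0
  Job 2: p=7, d=20, C=12, tardiness=max(0,12-20)=0
  Job 3: p=10, d=25, C=22, tardiness=max(0,22-25)=0
  Job 4: p=10, d=27, C=32, tardiness=max(0,32-27)=5
  Job 5: p=7, d=28, C=39, tardiness=max(0,39-28)=11
Total tardiness = 16

16


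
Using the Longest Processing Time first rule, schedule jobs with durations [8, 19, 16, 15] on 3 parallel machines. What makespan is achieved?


Sort jobs in decreasing order (LPT): [19, 16, 15, 8]
Assign each job to the least loaded machine:
  Machine 1: jobs [19], load = 19
  Machine 2: jobs [16], load = 16
  Machine 3: jobs [15, 8], load = 23
Makespan = max load = 23

23


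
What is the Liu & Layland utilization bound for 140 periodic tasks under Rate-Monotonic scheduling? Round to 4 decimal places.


Compute 2^(1/140) = 1.0049633280
Subtract 1: 1.0049633280 - 1 = 0.0049633280
Multiply by n: 140 * 0.0049633280 = 0.6948659200
Round to 4 dp: 0.6949

0.6949


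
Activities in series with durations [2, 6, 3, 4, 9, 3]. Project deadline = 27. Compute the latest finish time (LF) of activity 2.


LF(activity 2) = deadline - sum of successor durations
Successors: activities 3 through 6 with durations [3, 4, 9, 3]
Sum of successor durations = 19
LF = 27 - 19 = 8

8


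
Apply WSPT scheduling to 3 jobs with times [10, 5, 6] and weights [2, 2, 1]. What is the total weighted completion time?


Compute p/w ratios and sort ascending (WSPT): [(5, 2), (10, 2), (6, 1)]
Compute weighted completion times:
  Job (p=5,w=2): C=5, w*C=2*5=10
  Job (p=10,w=2): C=15, w*C=2*15=30
  Job (p=6,w=1): C=21, w*C=1*21=21
Total weighted completion time = 61

61


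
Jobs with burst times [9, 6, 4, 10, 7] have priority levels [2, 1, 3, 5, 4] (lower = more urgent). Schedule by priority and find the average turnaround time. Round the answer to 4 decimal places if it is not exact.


Sort by priority (ascending = highest first):
Order: [(1, 6), (2, 9), (3, 4), (4, 7), (5, 10)]
Completion times:
  Priority 1, burst=6, C=6
  Priority 2, burst=9, C=15
  Priority 3, burst=4, C=19
  Priority 4, burst=7, C=26
  Priority 5, burst=10, C=36
Average turnaround = 102/5 = 20.4

20.4


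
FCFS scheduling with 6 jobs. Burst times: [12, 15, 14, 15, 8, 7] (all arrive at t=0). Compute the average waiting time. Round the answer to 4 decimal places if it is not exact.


FCFS order (as given): [12, 15, 14, 15, 8, 7]
Waiting times:
  Job 1: wait = 0
  Job 2: wait = 12
  Job 3: wait = 27
  Job 4: wait = 41
  Job 5: wait = 56
  Job 6: wait = 64
Sum of waiting times = 200
Average waiting time = 200/6 = 33.3333

33.3333


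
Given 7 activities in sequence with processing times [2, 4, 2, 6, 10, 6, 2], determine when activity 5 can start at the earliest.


Activity 5 starts after activities 1 through 4 complete.
Predecessor durations: [2, 4, 2, 6]
ES = 2 + 4 + 2 + 6 = 14

14


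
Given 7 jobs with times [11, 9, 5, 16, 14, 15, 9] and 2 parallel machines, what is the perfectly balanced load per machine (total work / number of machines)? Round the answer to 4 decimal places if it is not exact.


Total processing time = 11 + 9 + 5 + 16 + 14 + 15 + 9 = 79
Number of machines = 2
Ideal balanced load = 79 / 2 = 39.5

39.5


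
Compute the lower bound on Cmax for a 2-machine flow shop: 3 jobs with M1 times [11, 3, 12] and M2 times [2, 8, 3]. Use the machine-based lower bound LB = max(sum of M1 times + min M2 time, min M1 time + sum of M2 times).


LB1 = sum(M1 times) + min(M2 times) = 26 + 2 = 28
LB2 = min(M1 times) + sum(M2 times) = 3 + 13 = 16
Lower bound = max(LB1, LB2) = max(28, 16) = 28

28


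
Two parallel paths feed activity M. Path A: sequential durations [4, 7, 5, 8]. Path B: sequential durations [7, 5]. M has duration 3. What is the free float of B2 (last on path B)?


ES(B2) = sum of predecessors on chain B = 7
EF(B2) = ES + duration = 7 + 5 = 12
Successor of B2 is M. ES(M) = max(sum(A), sum(B)) = max(24, 12) = 24
Free float = ES(successor) - EF(current) = 24 - 12 = 12

12


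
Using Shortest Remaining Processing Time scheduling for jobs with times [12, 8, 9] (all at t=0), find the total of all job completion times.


Since all jobs arrive at t=0, SRPT equals SPT ordering.
SPT order: [8, 9, 12]
Completion times:
  Job 1: p=8, C=8
  Job 2: p=9, C=17
  Job 3: p=12, C=29
Total completion time = 8 + 17 + 29 = 54

54


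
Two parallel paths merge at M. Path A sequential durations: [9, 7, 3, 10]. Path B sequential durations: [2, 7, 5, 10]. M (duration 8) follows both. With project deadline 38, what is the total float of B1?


Forward pass: ES(B1) = sum of predecessors on chain B = 0
EF = ES + duration = 0 + 2 = 2
Backward pass: LF(M) = deadline = 38; LS(M) = 38 - 8 = 30
LF(B1) = LS(M) - sum(successors on chain B) = 30 - 22 = 8
LS = LF - duration = 8 - 2 = 6
Total float = LS - ES = 6 - 0 = 6

6


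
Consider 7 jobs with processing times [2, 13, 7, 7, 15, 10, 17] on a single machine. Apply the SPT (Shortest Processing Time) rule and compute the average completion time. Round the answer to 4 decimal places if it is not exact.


Sort jobs by processing time (SPT order): [2, 7, 7, 10, 13, 15, 17]
Compute completion times sequentially:
  Job 1: processing = 2, completes at 2
  Job 2: processing = 7, completes at 9
  Job 3: processing = 7, completes at 16
  Job 4: processing = 10, completes at 26
  Job 5: processing = 13, completes at 39
  Job 6: processing = 15, completes at 54
  Job 7: processing = 17, completes at 71
Sum of completion times = 217
Average completion time = 217/7 = 31.0

31.0


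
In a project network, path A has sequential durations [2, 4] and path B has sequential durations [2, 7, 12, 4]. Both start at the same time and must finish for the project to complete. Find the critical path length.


Path A total = 2 + 4 = 6
Path B total = 2 + 7 + 12 + 4 = 25
Critical path = longest path = max(6, 25) = 25

25


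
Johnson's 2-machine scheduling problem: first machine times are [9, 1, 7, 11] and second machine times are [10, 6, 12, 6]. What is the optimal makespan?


Apply Johnson's rule:
  Group 1 (a <= b): [(2, 1, 6), (3, 7, 12), (1, 9, 10)]
  Group 2 (a > b): [(4, 11, 6)]
Optimal job order: [2, 3, 1, 4]
Schedule:
  Job 2: M1 done at 1, M2 done at 7
  Job 3: M1 done at 8, M2 done at 20
  Job 1: M1 done at 17, M2 done at 30
  Job 4: M1 done at 28, M2 done at 36
Makespan = 36

36


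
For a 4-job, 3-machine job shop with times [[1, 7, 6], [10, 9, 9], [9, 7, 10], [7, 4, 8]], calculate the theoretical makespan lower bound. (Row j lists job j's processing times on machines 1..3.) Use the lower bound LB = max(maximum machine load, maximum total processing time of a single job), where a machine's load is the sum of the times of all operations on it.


Machine loads:
  Machine 1: 1 + 10 + 9 + 7 = 27
  Machine 2: 7 + 9 + 7 + 4 = 27
  Machine 3: 6 + 9 + 10 + 8 = 33
Max machine load = 33
Job totals:
  Job 1: 14
  Job 2: 28
  Job 3: 26
  Job 4: 19
Max job total = 28
Lower bound = max(33, 28) = 33

33


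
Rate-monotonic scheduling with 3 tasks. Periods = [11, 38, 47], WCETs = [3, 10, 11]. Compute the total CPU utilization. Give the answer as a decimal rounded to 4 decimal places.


Compute individual utilizations (exact fractions):
  Task 1: C/T = 3/11 (approx. 0.2727)
  Task 2: C/T = 10/38 = 5/19 (approx. 0.2632)
  Task 3: C/T = 11/47 (approx. 0.234)
Total utilization U = 3/11 + 5/19 + 11/47 = 7563/9823
Rounded to 4 decimal places: U = 0.7699
RM (Liu & Layland) bound for 3 tasks = 0.779763; compare with U = 7563/9823 (approx. 0.769928)
U <= bound, so schedulable by RM sufficient condition.

0.7699


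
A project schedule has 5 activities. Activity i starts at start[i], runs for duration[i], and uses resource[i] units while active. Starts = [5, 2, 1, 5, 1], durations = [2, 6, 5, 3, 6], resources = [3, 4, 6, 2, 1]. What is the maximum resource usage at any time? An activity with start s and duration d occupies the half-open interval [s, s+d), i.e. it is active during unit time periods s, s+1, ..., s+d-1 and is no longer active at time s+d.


Each activity i is active on [start_i, start_i + duration_i).
Compute total resource usage per time slot:
  t=0: active resources = [], total = 0
  t=1: active resources = [6, 1], total = 7
  t=2: active resources = [4, 6, 1], total = 11
  t=3: active resources = [4, 6, 1], total = 11
  t=4: active resources = [4, 6, 1], total = 11
  t=5: active resources = [3, 4, 6, 2, 1], total = 16
  t=6: active resources = [3, 4, 2, 1], total = 10
  t=7: active resources = [4, 2], total = 6
Peak resource demand = 16

16


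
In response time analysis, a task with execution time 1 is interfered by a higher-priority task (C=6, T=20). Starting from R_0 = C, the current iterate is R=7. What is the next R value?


R_next = C + ceil(R_prev / T_hp) * C_hp
ceil(7 / 20) = ceil(0.35) = 1
Interference = 1 * 6 = 6
R_next = 1 + 6 = 7
R_next = R_prev, so the iteration has converged (response time = 7).

7


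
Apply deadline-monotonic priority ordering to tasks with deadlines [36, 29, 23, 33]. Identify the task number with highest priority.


Sort tasks by relative deadline (ascending):
  Task 3: deadline = 23
  Task 2: deadline = 29
  Task 4: deadline = 33
  Task 1: deadline = 36
Priority order (highest first): [3, 2, 4, 1]
Highest priority task = 3

3


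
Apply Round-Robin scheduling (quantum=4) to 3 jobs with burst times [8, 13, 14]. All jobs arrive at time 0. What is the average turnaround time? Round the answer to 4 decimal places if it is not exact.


Time quantum = 4
Execution trace:
  J1 runs 4 units, time = 4
  J2 runs 4 units, time = 8
  J3 runs 4 units, time = 12
  J1 runs 4 units, time = 16
  J2 runs 4 units, time = 20
  J3 runs 4 units, time = 24
  J2 runs 4 units, time = 28
  J3 runs 4 units, time = 32
  J2 runs 1 units, time = 33
  J3 runs 2 units, time = 35
Finish times: [16, 33, 35]
Average turnaround = 84/3 = 28.0

28.0


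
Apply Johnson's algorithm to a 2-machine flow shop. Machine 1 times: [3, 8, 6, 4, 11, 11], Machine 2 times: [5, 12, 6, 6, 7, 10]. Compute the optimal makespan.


Apply Johnson's rule:
  Group 1 (a <= b): [(1, 3, 5), (4, 4, 6), (3, 6, 6), (2, 8, 12)]
  Group 2 (a > b): [(6, 11, 10), (5, 11, 7)]
Optimal job order: [1, 4, 3, 2, 6, 5]
Schedule:
  Job 1: M1 done at 3, M2 done at 8
  Job 4: M1 done at 7, M2 done at 14
  Job 3: M1 done at 13, M2 done at 20
  Job 2: M1 done at 21, M2 done at 33
  Job 6: M1 done at 32, M2 done at 43
  Job 5: M1 done at 43, M2 done at 50
Makespan = 50

50


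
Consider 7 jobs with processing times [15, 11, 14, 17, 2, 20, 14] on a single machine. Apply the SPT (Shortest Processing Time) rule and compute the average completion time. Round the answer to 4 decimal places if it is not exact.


Sort jobs by processing time (SPT order): [2, 11, 14, 14, 15, 17, 20]
Compute completion times sequentially:
  Job 1: processing = 2, completes at 2
  Job 2: processing = 11, completes at 13
  Job 3: processing = 14, completes at 27
  Job 4: processing = 14, completes at 41
  Job 5: processing = 15, completes at 56
  Job 6: processing = 17, completes at 73
  Job 7: processing = 20, completes at 93
Sum of completion times = 305
Average completion time = 305/7 = 43.5714

43.5714


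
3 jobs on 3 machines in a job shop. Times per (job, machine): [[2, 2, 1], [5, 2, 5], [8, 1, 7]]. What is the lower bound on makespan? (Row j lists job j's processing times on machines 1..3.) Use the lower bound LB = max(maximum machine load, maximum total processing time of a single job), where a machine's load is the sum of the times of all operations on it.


Machine loads:
  Machine 1: 2 + 5 + 8 = 15
  Machine 2: 2 + 2 + 1 = 5
  Machine 3: 1 + 5 + 7 = 13
Max machine load = 15
Job totals:
  Job 1: 5
  Job 2: 12
  Job 3: 16
Max job total = 16
Lower bound = max(15, 16) = 16

16


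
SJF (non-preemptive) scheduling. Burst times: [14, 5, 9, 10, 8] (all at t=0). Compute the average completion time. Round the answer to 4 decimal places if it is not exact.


SJF order (ascending): [5, 8, 9, 10, 14]
Completion times:
  Job 1: burst=5, C=5
  Job 2: burst=8, C=13
  Job 3: burst=9, C=22
  Job 4: burst=10, C=32
  Job 5: burst=14, C=46
Average completion = 118/5 = 23.6

23.6


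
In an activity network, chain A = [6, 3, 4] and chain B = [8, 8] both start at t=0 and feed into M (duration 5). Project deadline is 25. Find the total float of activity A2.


Forward pass: ES(A2) = sum of predecessors on chain A = 6
EF = ES + duration = 6 + 3 = 9
Backward pass: LF(M) = deadline = 25; LS(M) = 25 - 5 = 20
LF(A2) = LS(M) - sum(successors on chain A) = 20 - 4 = 16
LS = LF - duration = 16 - 3 = 13
Total float = LS - ES = 13 - 6 = 7

7


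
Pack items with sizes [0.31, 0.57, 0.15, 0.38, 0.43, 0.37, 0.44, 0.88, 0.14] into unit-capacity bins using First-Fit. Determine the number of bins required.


Place items sequentially using First-Fit:
  Item 0.31 -> new Bin 1
  Item 0.57 -> Bin 1 (now 0.88)
  Item 0.15 -> new Bin 2
  Item 0.38 -> Bin 2 (now 0.53)
  Item 0.43 -> Bin 2 (now 0.96)
  Item 0.37 -> new Bin 3
  Item 0.44 -> Bin 3 (now 0.81)
  Item 0.88 -> new Bin 4
  Item 0.14 -> Bin 3 (now 0.95)
Total bins used = 4

4


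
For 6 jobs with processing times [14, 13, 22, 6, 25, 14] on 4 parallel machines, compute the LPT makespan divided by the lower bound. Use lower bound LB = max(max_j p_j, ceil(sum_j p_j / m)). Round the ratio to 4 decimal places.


LPT order: [25, 22, 14, 14, 13, 6]
Machine loads after assignment: [25, 22, 27, 20]
LPT makespan = 27
Lower bound = max(max_job, ceil(total/4)) = max(25, 24) = 25
Ratio = 27 / 25 = 1.08

1.08


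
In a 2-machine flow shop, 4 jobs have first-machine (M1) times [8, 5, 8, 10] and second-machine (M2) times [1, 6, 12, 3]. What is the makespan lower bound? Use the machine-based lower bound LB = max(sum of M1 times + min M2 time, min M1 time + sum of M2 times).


LB1 = sum(M1 times) + min(M2 times) = 31 + 1 = 32
LB2 = min(M1 times) + sum(M2 times) = 5 + 22 = 27
Lower bound = max(LB1, LB2) = max(32, 27) = 32

32


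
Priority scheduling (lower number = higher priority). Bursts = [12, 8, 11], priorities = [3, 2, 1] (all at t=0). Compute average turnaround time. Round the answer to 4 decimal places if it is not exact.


Sort by priority (ascending = highest first):
Order: [(1, 11), (2, 8), (3, 12)]
Completion times:
  Priority 1, burst=11, C=11
  Priority 2, burst=8, C=19
  Priority 3, burst=12, C=31
Average turnaround = 61/3 = 20.3333

20.3333


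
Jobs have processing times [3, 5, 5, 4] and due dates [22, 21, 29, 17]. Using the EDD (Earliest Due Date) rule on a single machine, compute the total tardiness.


Sort by due date (EDD order): [(4, 17), (5, 21), (3, 22), (5, 29)]
Compute completion times and tardiness:
  Job 1: p=4, d=17, C=4, tardiness=max(0,4-17)=0
  Job 2: p=5, d=21, C=9, tardiness=max(0,9-21)=0
  Job 3: p=3, d=22, C=12, tardiness=max(0,12-22)=0
  Job 4: p=5, d=29, C=17, tardiness=max(0,17-29)=0
Total tardiness = 0

0


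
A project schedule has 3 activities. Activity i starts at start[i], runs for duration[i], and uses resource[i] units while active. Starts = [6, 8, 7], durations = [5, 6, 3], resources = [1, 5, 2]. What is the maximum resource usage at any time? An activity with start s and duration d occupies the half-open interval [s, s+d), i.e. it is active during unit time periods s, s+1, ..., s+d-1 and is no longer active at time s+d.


Each activity i is active on [start_i, start_i + duration_i).
Compute total resource usage per time slot:
  t=0: active resources = [], total = 0
  t=1: active resources = [], total = 0
  t=2: active resources = [], total = 0
  t=3: active resources = [], total = 0
  t=4: active resources = [], total = 0
  t=5: active resources = [], total = 0
  t=6: active resources = [1], total = 1
  t=7: active resources = [1, 2], total = 3
  t=8: active resources = [1, 5, 2], total = 8
  t=9: active resources = [1, 5, 2], total = 8
  t=10: active resources = [1, 5], total = 6
  t=11: active resources = [5], total = 5
  t=12: active resources = [5], total = 5
  t=13: active resources = [5], total = 5
Peak resource demand = 8

8
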